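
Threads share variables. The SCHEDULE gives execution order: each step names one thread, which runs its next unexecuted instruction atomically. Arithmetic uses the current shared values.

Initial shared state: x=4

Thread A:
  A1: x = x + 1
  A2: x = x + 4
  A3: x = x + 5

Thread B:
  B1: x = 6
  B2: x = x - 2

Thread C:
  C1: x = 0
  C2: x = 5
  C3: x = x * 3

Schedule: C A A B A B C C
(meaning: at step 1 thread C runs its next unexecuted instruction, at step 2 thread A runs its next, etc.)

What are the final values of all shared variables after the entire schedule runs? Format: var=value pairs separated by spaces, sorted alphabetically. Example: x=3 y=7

Step 1: thread C executes C1 (x = 0). Shared: x=0. PCs: A@0 B@0 C@1
Step 2: thread A executes A1 (x = x + 1). Shared: x=1. PCs: A@1 B@0 C@1
Step 3: thread A executes A2 (x = x + 4). Shared: x=5. PCs: A@2 B@0 C@1
Step 4: thread B executes B1 (x = 6). Shared: x=6. PCs: A@2 B@1 C@1
Step 5: thread A executes A3 (x = x + 5). Shared: x=11. PCs: A@3 B@1 C@1
Step 6: thread B executes B2 (x = x - 2). Shared: x=9. PCs: A@3 B@2 C@1
Step 7: thread C executes C2 (x = 5). Shared: x=5. PCs: A@3 B@2 C@2
Step 8: thread C executes C3 (x = x * 3). Shared: x=15. PCs: A@3 B@2 C@3

Answer: x=15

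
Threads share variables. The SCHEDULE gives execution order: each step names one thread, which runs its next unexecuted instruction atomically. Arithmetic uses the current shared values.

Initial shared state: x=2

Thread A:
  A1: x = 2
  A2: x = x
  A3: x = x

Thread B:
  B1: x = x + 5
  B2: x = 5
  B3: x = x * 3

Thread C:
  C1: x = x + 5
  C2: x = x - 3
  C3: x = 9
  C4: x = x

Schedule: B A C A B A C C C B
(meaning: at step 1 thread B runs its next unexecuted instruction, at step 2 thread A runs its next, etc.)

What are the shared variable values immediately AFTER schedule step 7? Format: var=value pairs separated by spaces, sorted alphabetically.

Answer: x=2

Derivation:
Step 1: thread B executes B1 (x = x + 5). Shared: x=7. PCs: A@0 B@1 C@0
Step 2: thread A executes A1 (x = 2). Shared: x=2. PCs: A@1 B@1 C@0
Step 3: thread C executes C1 (x = x + 5). Shared: x=7. PCs: A@1 B@1 C@1
Step 4: thread A executes A2 (x = x). Shared: x=7. PCs: A@2 B@1 C@1
Step 5: thread B executes B2 (x = 5). Shared: x=5. PCs: A@2 B@2 C@1
Step 6: thread A executes A3 (x = x). Shared: x=5. PCs: A@3 B@2 C@1
Step 7: thread C executes C2 (x = x - 3). Shared: x=2. PCs: A@3 B@2 C@2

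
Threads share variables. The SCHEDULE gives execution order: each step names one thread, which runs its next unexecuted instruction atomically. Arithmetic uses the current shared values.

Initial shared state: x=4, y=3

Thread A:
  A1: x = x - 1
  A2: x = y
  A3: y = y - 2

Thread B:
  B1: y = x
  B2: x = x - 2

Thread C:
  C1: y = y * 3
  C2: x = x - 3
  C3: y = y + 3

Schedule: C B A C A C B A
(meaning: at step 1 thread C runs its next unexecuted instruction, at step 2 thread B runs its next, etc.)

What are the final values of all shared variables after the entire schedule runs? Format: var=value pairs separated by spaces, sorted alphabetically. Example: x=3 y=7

Answer: x=2 y=5

Derivation:
Step 1: thread C executes C1 (y = y * 3). Shared: x=4 y=9. PCs: A@0 B@0 C@1
Step 2: thread B executes B1 (y = x). Shared: x=4 y=4. PCs: A@0 B@1 C@1
Step 3: thread A executes A1 (x = x - 1). Shared: x=3 y=4. PCs: A@1 B@1 C@1
Step 4: thread C executes C2 (x = x - 3). Shared: x=0 y=4. PCs: A@1 B@1 C@2
Step 5: thread A executes A2 (x = y). Shared: x=4 y=4. PCs: A@2 B@1 C@2
Step 6: thread C executes C3 (y = y + 3). Shared: x=4 y=7. PCs: A@2 B@1 C@3
Step 7: thread B executes B2 (x = x - 2). Shared: x=2 y=7. PCs: A@2 B@2 C@3
Step 8: thread A executes A3 (y = y - 2). Shared: x=2 y=5. PCs: A@3 B@2 C@3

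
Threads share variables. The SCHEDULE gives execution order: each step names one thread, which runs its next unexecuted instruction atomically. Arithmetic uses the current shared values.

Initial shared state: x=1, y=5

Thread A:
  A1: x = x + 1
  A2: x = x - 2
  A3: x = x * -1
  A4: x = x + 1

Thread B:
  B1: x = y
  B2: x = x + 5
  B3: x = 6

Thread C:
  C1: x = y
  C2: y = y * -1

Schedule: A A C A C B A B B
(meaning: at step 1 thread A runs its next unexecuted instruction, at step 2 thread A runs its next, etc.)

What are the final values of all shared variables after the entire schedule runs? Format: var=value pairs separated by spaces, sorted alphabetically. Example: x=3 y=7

Answer: x=6 y=-5

Derivation:
Step 1: thread A executes A1 (x = x + 1). Shared: x=2 y=5. PCs: A@1 B@0 C@0
Step 2: thread A executes A2 (x = x - 2). Shared: x=0 y=5. PCs: A@2 B@0 C@0
Step 3: thread C executes C1 (x = y). Shared: x=5 y=5. PCs: A@2 B@0 C@1
Step 4: thread A executes A3 (x = x * -1). Shared: x=-5 y=5. PCs: A@3 B@0 C@1
Step 5: thread C executes C2 (y = y * -1). Shared: x=-5 y=-5. PCs: A@3 B@0 C@2
Step 6: thread B executes B1 (x = y). Shared: x=-5 y=-5. PCs: A@3 B@1 C@2
Step 7: thread A executes A4 (x = x + 1). Shared: x=-4 y=-5. PCs: A@4 B@1 C@2
Step 8: thread B executes B2 (x = x + 5). Shared: x=1 y=-5. PCs: A@4 B@2 C@2
Step 9: thread B executes B3 (x = 6). Shared: x=6 y=-5. PCs: A@4 B@3 C@2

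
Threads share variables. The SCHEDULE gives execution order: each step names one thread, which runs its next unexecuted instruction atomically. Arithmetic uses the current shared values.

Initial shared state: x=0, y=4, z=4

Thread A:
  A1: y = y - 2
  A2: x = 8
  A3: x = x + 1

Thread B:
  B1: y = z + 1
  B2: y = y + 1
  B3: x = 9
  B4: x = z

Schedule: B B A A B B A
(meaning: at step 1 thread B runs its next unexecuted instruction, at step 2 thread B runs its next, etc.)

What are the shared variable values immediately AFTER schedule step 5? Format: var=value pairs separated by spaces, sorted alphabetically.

Answer: x=9 y=4 z=4

Derivation:
Step 1: thread B executes B1 (y = z + 1). Shared: x=0 y=5 z=4. PCs: A@0 B@1
Step 2: thread B executes B2 (y = y + 1). Shared: x=0 y=6 z=4. PCs: A@0 B@2
Step 3: thread A executes A1 (y = y - 2). Shared: x=0 y=4 z=4. PCs: A@1 B@2
Step 4: thread A executes A2 (x = 8). Shared: x=8 y=4 z=4. PCs: A@2 B@2
Step 5: thread B executes B3 (x = 9). Shared: x=9 y=4 z=4. PCs: A@2 B@3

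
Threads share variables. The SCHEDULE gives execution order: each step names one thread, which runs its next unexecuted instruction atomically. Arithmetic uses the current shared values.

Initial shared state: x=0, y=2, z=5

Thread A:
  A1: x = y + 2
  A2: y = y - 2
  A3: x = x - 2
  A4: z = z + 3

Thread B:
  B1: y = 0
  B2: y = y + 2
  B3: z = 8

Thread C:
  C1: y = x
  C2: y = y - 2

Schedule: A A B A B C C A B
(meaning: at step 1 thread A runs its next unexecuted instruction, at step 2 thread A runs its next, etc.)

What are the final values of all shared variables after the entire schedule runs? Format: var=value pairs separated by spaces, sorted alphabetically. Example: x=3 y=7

Answer: x=2 y=0 z=8

Derivation:
Step 1: thread A executes A1 (x = y + 2). Shared: x=4 y=2 z=5. PCs: A@1 B@0 C@0
Step 2: thread A executes A2 (y = y - 2). Shared: x=4 y=0 z=5. PCs: A@2 B@0 C@0
Step 3: thread B executes B1 (y = 0). Shared: x=4 y=0 z=5. PCs: A@2 B@1 C@0
Step 4: thread A executes A3 (x = x - 2). Shared: x=2 y=0 z=5. PCs: A@3 B@1 C@0
Step 5: thread B executes B2 (y = y + 2). Shared: x=2 y=2 z=5. PCs: A@3 B@2 C@0
Step 6: thread C executes C1 (y = x). Shared: x=2 y=2 z=5. PCs: A@3 B@2 C@1
Step 7: thread C executes C2 (y = y - 2). Shared: x=2 y=0 z=5. PCs: A@3 B@2 C@2
Step 8: thread A executes A4 (z = z + 3). Shared: x=2 y=0 z=8. PCs: A@4 B@2 C@2
Step 9: thread B executes B3 (z = 8). Shared: x=2 y=0 z=8. PCs: A@4 B@3 C@2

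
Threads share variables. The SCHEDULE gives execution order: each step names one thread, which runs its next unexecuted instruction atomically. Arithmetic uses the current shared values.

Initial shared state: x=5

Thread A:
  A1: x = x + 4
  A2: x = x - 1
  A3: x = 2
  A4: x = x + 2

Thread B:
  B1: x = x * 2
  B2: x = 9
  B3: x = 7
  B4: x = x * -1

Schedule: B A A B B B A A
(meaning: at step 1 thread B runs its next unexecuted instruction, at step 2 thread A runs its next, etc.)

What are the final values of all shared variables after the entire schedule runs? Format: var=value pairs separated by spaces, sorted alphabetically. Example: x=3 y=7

Step 1: thread B executes B1 (x = x * 2). Shared: x=10. PCs: A@0 B@1
Step 2: thread A executes A1 (x = x + 4). Shared: x=14. PCs: A@1 B@1
Step 3: thread A executes A2 (x = x - 1). Shared: x=13. PCs: A@2 B@1
Step 4: thread B executes B2 (x = 9). Shared: x=9. PCs: A@2 B@2
Step 5: thread B executes B3 (x = 7). Shared: x=7. PCs: A@2 B@3
Step 6: thread B executes B4 (x = x * -1). Shared: x=-7. PCs: A@2 B@4
Step 7: thread A executes A3 (x = 2). Shared: x=2. PCs: A@3 B@4
Step 8: thread A executes A4 (x = x + 2). Shared: x=4. PCs: A@4 B@4

Answer: x=4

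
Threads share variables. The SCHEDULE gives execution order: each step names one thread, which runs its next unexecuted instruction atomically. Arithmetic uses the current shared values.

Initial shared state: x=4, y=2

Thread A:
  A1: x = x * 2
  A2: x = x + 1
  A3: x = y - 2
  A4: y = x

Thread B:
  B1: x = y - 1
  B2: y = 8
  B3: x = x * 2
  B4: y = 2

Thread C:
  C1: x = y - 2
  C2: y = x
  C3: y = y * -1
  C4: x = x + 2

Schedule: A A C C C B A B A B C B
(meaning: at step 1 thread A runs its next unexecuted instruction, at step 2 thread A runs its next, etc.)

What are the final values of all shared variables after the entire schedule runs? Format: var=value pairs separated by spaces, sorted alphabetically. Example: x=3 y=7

Step 1: thread A executes A1 (x = x * 2). Shared: x=8 y=2. PCs: A@1 B@0 C@0
Step 2: thread A executes A2 (x = x + 1). Shared: x=9 y=2. PCs: A@2 B@0 C@0
Step 3: thread C executes C1 (x = y - 2). Shared: x=0 y=2. PCs: A@2 B@0 C@1
Step 4: thread C executes C2 (y = x). Shared: x=0 y=0. PCs: A@2 B@0 C@2
Step 5: thread C executes C3 (y = y * -1). Shared: x=0 y=0. PCs: A@2 B@0 C@3
Step 6: thread B executes B1 (x = y - 1). Shared: x=-1 y=0. PCs: A@2 B@1 C@3
Step 7: thread A executes A3 (x = y - 2). Shared: x=-2 y=0. PCs: A@3 B@1 C@3
Step 8: thread B executes B2 (y = 8). Shared: x=-2 y=8. PCs: A@3 B@2 C@3
Step 9: thread A executes A4 (y = x). Shared: x=-2 y=-2. PCs: A@4 B@2 C@3
Step 10: thread B executes B3 (x = x * 2). Shared: x=-4 y=-2. PCs: A@4 B@3 C@3
Step 11: thread C executes C4 (x = x + 2). Shared: x=-2 y=-2. PCs: A@4 B@3 C@4
Step 12: thread B executes B4 (y = 2). Shared: x=-2 y=2. PCs: A@4 B@4 C@4

Answer: x=-2 y=2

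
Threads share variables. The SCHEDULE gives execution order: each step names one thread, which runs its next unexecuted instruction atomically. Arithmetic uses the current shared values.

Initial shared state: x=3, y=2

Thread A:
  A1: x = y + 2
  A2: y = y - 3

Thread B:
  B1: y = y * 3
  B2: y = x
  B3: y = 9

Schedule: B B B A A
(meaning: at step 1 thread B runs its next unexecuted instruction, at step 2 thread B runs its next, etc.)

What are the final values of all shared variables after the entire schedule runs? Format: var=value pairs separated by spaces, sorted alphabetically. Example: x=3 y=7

Answer: x=11 y=6

Derivation:
Step 1: thread B executes B1 (y = y * 3). Shared: x=3 y=6. PCs: A@0 B@1
Step 2: thread B executes B2 (y = x). Shared: x=3 y=3. PCs: A@0 B@2
Step 3: thread B executes B3 (y = 9). Shared: x=3 y=9. PCs: A@0 B@3
Step 4: thread A executes A1 (x = y + 2). Shared: x=11 y=9. PCs: A@1 B@3
Step 5: thread A executes A2 (y = y - 3). Shared: x=11 y=6. PCs: A@2 B@3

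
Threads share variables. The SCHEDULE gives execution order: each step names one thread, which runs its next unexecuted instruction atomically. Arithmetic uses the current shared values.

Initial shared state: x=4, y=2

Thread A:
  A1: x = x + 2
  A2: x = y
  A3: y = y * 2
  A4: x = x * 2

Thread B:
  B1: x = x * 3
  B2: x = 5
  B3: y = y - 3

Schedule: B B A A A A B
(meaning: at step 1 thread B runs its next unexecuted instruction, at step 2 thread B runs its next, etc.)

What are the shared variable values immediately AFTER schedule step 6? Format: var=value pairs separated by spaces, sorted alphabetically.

Answer: x=4 y=4

Derivation:
Step 1: thread B executes B1 (x = x * 3). Shared: x=12 y=2. PCs: A@0 B@1
Step 2: thread B executes B2 (x = 5). Shared: x=5 y=2. PCs: A@0 B@2
Step 3: thread A executes A1 (x = x + 2). Shared: x=7 y=2. PCs: A@1 B@2
Step 4: thread A executes A2 (x = y). Shared: x=2 y=2. PCs: A@2 B@2
Step 5: thread A executes A3 (y = y * 2). Shared: x=2 y=4. PCs: A@3 B@2
Step 6: thread A executes A4 (x = x * 2). Shared: x=4 y=4. PCs: A@4 B@2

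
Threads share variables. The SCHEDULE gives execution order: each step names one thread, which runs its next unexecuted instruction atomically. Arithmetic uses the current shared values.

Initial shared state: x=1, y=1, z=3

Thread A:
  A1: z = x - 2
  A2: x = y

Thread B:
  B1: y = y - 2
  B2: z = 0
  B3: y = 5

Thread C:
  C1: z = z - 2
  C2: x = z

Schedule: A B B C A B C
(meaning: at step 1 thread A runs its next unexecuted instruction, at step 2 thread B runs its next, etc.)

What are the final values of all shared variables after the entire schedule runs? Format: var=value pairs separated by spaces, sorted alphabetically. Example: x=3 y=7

Step 1: thread A executes A1 (z = x - 2). Shared: x=1 y=1 z=-1. PCs: A@1 B@0 C@0
Step 2: thread B executes B1 (y = y - 2). Shared: x=1 y=-1 z=-1. PCs: A@1 B@1 C@0
Step 3: thread B executes B2 (z = 0). Shared: x=1 y=-1 z=0. PCs: A@1 B@2 C@0
Step 4: thread C executes C1 (z = z - 2). Shared: x=1 y=-1 z=-2. PCs: A@1 B@2 C@1
Step 5: thread A executes A2 (x = y). Shared: x=-1 y=-1 z=-2. PCs: A@2 B@2 C@1
Step 6: thread B executes B3 (y = 5). Shared: x=-1 y=5 z=-2. PCs: A@2 B@3 C@1
Step 7: thread C executes C2 (x = z). Shared: x=-2 y=5 z=-2. PCs: A@2 B@3 C@2

Answer: x=-2 y=5 z=-2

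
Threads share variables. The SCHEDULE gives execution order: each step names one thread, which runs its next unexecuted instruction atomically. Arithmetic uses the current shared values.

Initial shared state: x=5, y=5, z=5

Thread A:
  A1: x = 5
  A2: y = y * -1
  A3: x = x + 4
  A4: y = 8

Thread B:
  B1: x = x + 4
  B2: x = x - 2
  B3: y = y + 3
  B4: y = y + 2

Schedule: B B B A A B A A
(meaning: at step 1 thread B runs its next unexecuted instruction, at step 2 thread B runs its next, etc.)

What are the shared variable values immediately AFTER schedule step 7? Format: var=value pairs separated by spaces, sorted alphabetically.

Step 1: thread B executes B1 (x = x + 4). Shared: x=9 y=5 z=5. PCs: A@0 B@1
Step 2: thread B executes B2 (x = x - 2). Shared: x=7 y=5 z=5. PCs: A@0 B@2
Step 3: thread B executes B3 (y = y + 3). Shared: x=7 y=8 z=5. PCs: A@0 B@3
Step 4: thread A executes A1 (x = 5). Shared: x=5 y=8 z=5. PCs: A@1 B@3
Step 5: thread A executes A2 (y = y * -1). Shared: x=5 y=-8 z=5. PCs: A@2 B@3
Step 6: thread B executes B4 (y = y + 2). Shared: x=5 y=-6 z=5. PCs: A@2 B@4
Step 7: thread A executes A3 (x = x + 4). Shared: x=9 y=-6 z=5. PCs: A@3 B@4

Answer: x=9 y=-6 z=5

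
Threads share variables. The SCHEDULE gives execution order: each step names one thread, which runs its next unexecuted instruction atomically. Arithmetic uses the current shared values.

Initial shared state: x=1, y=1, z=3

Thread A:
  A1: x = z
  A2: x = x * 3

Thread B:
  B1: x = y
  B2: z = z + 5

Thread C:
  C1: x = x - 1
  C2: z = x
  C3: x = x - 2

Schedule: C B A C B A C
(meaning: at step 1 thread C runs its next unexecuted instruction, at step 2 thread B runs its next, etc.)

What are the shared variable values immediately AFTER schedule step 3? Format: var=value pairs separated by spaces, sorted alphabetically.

Step 1: thread C executes C1 (x = x - 1). Shared: x=0 y=1 z=3. PCs: A@0 B@0 C@1
Step 2: thread B executes B1 (x = y). Shared: x=1 y=1 z=3. PCs: A@0 B@1 C@1
Step 3: thread A executes A1 (x = z). Shared: x=3 y=1 z=3. PCs: A@1 B@1 C@1

Answer: x=3 y=1 z=3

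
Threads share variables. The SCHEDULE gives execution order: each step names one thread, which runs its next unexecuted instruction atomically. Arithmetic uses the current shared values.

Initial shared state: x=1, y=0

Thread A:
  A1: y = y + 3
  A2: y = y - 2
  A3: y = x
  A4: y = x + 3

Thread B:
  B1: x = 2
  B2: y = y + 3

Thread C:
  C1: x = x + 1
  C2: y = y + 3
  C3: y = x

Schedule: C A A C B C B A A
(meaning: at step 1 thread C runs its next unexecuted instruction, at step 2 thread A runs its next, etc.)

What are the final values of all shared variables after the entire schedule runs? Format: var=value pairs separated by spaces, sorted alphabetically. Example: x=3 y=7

Answer: x=2 y=5

Derivation:
Step 1: thread C executes C1 (x = x + 1). Shared: x=2 y=0. PCs: A@0 B@0 C@1
Step 2: thread A executes A1 (y = y + 3). Shared: x=2 y=3. PCs: A@1 B@0 C@1
Step 3: thread A executes A2 (y = y - 2). Shared: x=2 y=1. PCs: A@2 B@0 C@1
Step 4: thread C executes C2 (y = y + 3). Shared: x=2 y=4. PCs: A@2 B@0 C@2
Step 5: thread B executes B1 (x = 2). Shared: x=2 y=4. PCs: A@2 B@1 C@2
Step 6: thread C executes C3 (y = x). Shared: x=2 y=2. PCs: A@2 B@1 C@3
Step 7: thread B executes B2 (y = y + 3). Shared: x=2 y=5. PCs: A@2 B@2 C@3
Step 8: thread A executes A3 (y = x). Shared: x=2 y=2. PCs: A@3 B@2 C@3
Step 9: thread A executes A4 (y = x + 3). Shared: x=2 y=5. PCs: A@4 B@2 C@3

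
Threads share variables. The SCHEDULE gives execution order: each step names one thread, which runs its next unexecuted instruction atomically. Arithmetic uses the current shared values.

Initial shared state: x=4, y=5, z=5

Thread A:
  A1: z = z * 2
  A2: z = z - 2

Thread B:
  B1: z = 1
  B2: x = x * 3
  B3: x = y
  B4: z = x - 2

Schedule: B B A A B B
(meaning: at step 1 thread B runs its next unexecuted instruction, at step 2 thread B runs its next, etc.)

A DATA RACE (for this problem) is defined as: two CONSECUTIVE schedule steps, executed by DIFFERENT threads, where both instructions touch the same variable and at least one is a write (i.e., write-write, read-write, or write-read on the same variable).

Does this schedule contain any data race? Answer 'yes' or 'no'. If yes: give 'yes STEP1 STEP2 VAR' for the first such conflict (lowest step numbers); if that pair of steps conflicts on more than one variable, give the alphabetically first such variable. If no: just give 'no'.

Answer: no

Derivation:
Steps 1,2: same thread (B). No race.
Steps 2,3: B(r=x,w=x) vs A(r=z,w=z). No conflict.
Steps 3,4: same thread (A). No race.
Steps 4,5: A(r=z,w=z) vs B(r=y,w=x). No conflict.
Steps 5,6: same thread (B). No race.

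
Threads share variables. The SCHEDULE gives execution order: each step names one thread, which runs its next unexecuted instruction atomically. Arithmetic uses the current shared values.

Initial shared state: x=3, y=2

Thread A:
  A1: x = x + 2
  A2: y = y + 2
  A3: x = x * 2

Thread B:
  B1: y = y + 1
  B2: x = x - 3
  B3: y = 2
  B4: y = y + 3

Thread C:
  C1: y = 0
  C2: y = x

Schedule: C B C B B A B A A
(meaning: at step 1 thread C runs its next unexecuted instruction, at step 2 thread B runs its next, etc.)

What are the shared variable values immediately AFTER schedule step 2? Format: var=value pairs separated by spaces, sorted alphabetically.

Answer: x=3 y=1

Derivation:
Step 1: thread C executes C1 (y = 0). Shared: x=3 y=0. PCs: A@0 B@0 C@1
Step 2: thread B executes B1 (y = y + 1). Shared: x=3 y=1. PCs: A@0 B@1 C@1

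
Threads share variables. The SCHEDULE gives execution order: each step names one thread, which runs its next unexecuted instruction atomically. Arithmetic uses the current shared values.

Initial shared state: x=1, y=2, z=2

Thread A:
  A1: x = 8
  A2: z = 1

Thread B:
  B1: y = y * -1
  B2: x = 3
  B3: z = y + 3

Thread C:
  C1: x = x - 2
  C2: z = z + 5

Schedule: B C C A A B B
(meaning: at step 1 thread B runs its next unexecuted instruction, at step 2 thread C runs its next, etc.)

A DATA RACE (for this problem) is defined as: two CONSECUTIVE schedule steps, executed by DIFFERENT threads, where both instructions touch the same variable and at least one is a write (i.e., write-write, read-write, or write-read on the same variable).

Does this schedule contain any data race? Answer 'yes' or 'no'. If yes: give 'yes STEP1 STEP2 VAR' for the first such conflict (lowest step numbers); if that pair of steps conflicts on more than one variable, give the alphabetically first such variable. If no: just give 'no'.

Steps 1,2: B(r=y,w=y) vs C(r=x,w=x). No conflict.
Steps 2,3: same thread (C). No race.
Steps 3,4: C(r=z,w=z) vs A(r=-,w=x). No conflict.
Steps 4,5: same thread (A). No race.
Steps 5,6: A(r=-,w=z) vs B(r=-,w=x). No conflict.
Steps 6,7: same thread (B). No race.

Answer: no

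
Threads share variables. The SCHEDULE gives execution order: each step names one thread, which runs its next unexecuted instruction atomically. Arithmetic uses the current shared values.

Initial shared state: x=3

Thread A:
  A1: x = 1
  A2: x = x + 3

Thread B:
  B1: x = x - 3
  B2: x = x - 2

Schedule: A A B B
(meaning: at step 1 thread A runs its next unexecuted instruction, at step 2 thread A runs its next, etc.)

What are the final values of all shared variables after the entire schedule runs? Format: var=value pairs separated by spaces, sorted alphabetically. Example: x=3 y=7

Step 1: thread A executes A1 (x = 1). Shared: x=1. PCs: A@1 B@0
Step 2: thread A executes A2 (x = x + 3). Shared: x=4. PCs: A@2 B@0
Step 3: thread B executes B1 (x = x - 3). Shared: x=1. PCs: A@2 B@1
Step 4: thread B executes B2 (x = x - 2). Shared: x=-1. PCs: A@2 B@2

Answer: x=-1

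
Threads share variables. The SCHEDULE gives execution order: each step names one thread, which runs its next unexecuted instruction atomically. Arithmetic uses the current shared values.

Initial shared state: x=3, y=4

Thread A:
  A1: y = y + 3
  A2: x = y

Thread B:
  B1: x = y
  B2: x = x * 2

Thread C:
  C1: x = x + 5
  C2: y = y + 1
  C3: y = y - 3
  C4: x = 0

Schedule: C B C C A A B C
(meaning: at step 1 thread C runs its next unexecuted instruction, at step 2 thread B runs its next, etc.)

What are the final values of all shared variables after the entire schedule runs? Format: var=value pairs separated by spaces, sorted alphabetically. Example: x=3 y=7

Answer: x=0 y=5

Derivation:
Step 1: thread C executes C1 (x = x + 5). Shared: x=8 y=4. PCs: A@0 B@0 C@1
Step 2: thread B executes B1 (x = y). Shared: x=4 y=4. PCs: A@0 B@1 C@1
Step 3: thread C executes C2 (y = y + 1). Shared: x=4 y=5. PCs: A@0 B@1 C@2
Step 4: thread C executes C3 (y = y - 3). Shared: x=4 y=2. PCs: A@0 B@1 C@3
Step 5: thread A executes A1 (y = y + 3). Shared: x=4 y=5. PCs: A@1 B@1 C@3
Step 6: thread A executes A2 (x = y). Shared: x=5 y=5. PCs: A@2 B@1 C@3
Step 7: thread B executes B2 (x = x * 2). Shared: x=10 y=5. PCs: A@2 B@2 C@3
Step 8: thread C executes C4 (x = 0). Shared: x=0 y=5. PCs: A@2 B@2 C@4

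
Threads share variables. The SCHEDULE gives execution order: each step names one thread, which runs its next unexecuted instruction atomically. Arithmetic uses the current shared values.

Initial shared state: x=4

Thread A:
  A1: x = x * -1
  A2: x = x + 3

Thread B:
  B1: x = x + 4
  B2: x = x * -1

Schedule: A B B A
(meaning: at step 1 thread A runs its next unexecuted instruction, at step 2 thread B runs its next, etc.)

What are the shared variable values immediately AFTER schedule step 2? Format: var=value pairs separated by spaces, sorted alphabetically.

Answer: x=0

Derivation:
Step 1: thread A executes A1 (x = x * -1). Shared: x=-4. PCs: A@1 B@0
Step 2: thread B executes B1 (x = x + 4). Shared: x=0. PCs: A@1 B@1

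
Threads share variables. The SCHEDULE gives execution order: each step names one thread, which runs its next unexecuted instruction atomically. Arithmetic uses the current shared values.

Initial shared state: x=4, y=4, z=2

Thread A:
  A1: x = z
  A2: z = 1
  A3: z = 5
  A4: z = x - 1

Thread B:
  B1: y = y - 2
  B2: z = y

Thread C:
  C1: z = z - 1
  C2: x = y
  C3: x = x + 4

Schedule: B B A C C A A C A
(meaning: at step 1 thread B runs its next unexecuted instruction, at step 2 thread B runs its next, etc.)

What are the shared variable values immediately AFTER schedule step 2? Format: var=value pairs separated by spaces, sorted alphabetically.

Answer: x=4 y=2 z=2

Derivation:
Step 1: thread B executes B1 (y = y - 2). Shared: x=4 y=2 z=2. PCs: A@0 B@1 C@0
Step 2: thread B executes B2 (z = y). Shared: x=4 y=2 z=2. PCs: A@0 B@2 C@0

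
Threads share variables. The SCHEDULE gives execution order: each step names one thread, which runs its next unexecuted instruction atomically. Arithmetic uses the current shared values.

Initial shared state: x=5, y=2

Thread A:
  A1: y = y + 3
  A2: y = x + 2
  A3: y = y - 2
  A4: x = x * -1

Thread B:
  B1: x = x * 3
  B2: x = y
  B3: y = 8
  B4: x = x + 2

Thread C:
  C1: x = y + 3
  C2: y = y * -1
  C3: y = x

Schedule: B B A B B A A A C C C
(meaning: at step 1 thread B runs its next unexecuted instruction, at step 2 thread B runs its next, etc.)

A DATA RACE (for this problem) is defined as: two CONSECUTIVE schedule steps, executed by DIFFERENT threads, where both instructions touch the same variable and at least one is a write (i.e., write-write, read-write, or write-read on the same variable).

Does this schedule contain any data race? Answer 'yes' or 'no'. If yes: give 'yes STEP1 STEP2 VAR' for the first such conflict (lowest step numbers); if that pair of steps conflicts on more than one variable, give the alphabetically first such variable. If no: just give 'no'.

Steps 1,2: same thread (B). No race.
Steps 2,3: B(x = y) vs A(y = y + 3). RACE on y (R-W).
Steps 3,4: A(y = y + 3) vs B(y = 8). RACE on y (W-W).
Steps 4,5: same thread (B). No race.
Steps 5,6: B(x = x + 2) vs A(y = x + 2). RACE on x (W-R).
Steps 6,7: same thread (A). No race.
Steps 7,8: same thread (A). No race.
Steps 8,9: A(x = x * -1) vs C(x = y + 3). RACE on x (W-W).
Steps 9,10: same thread (C). No race.
Steps 10,11: same thread (C). No race.
First conflict at steps 2,3.

Answer: yes 2 3 y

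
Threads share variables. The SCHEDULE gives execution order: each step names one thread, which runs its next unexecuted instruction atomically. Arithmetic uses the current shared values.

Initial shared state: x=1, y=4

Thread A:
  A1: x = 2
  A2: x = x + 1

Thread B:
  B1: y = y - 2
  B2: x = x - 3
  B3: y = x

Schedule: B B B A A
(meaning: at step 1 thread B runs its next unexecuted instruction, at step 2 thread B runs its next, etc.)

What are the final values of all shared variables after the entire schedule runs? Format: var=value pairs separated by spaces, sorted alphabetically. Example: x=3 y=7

Answer: x=3 y=-2

Derivation:
Step 1: thread B executes B1 (y = y - 2). Shared: x=1 y=2. PCs: A@0 B@1
Step 2: thread B executes B2 (x = x - 3). Shared: x=-2 y=2. PCs: A@0 B@2
Step 3: thread B executes B3 (y = x). Shared: x=-2 y=-2. PCs: A@0 B@3
Step 4: thread A executes A1 (x = 2). Shared: x=2 y=-2. PCs: A@1 B@3
Step 5: thread A executes A2 (x = x + 1). Shared: x=3 y=-2. PCs: A@2 B@3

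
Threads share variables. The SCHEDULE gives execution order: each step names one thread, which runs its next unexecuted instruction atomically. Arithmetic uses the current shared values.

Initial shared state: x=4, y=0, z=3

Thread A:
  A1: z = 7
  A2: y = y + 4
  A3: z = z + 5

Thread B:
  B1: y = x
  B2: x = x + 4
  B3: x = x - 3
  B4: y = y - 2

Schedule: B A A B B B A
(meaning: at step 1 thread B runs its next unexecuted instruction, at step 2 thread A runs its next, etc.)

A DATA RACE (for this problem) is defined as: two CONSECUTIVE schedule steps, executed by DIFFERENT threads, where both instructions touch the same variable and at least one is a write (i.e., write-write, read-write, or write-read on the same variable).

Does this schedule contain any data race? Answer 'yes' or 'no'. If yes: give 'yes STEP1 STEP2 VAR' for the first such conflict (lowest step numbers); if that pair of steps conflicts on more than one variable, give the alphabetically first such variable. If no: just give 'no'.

Steps 1,2: B(r=x,w=y) vs A(r=-,w=z). No conflict.
Steps 2,3: same thread (A). No race.
Steps 3,4: A(r=y,w=y) vs B(r=x,w=x). No conflict.
Steps 4,5: same thread (B). No race.
Steps 5,6: same thread (B). No race.
Steps 6,7: B(r=y,w=y) vs A(r=z,w=z). No conflict.

Answer: no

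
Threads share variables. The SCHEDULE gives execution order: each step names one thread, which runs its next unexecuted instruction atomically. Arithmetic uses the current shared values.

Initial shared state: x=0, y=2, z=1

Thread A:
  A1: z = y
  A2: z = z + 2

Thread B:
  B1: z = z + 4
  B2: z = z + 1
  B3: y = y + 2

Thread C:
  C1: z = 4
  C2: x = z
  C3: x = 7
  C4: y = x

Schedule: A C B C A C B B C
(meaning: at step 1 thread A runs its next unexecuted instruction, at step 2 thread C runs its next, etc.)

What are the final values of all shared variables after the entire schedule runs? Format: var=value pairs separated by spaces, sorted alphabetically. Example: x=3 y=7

Step 1: thread A executes A1 (z = y). Shared: x=0 y=2 z=2. PCs: A@1 B@0 C@0
Step 2: thread C executes C1 (z = 4). Shared: x=0 y=2 z=4. PCs: A@1 B@0 C@1
Step 3: thread B executes B1 (z = z + 4). Shared: x=0 y=2 z=8. PCs: A@1 B@1 C@1
Step 4: thread C executes C2 (x = z). Shared: x=8 y=2 z=8. PCs: A@1 B@1 C@2
Step 5: thread A executes A2 (z = z + 2). Shared: x=8 y=2 z=10. PCs: A@2 B@1 C@2
Step 6: thread C executes C3 (x = 7). Shared: x=7 y=2 z=10. PCs: A@2 B@1 C@3
Step 7: thread B executes B2 (z = z + 1). Shared: x=7 y=2 z=11. PCs: A@2 B@2 C@3
Step 8: thread B executes B3 (y = y + 2). Shared: x=7 y=4 z=11. PCs: A@2 B@3 C@3
Step 9: thread C executes C4 (y = x). Shared: x=7 y=7 z=11. PCs: A@2 B@3 C@4

Answer: x=7 y=7 z=11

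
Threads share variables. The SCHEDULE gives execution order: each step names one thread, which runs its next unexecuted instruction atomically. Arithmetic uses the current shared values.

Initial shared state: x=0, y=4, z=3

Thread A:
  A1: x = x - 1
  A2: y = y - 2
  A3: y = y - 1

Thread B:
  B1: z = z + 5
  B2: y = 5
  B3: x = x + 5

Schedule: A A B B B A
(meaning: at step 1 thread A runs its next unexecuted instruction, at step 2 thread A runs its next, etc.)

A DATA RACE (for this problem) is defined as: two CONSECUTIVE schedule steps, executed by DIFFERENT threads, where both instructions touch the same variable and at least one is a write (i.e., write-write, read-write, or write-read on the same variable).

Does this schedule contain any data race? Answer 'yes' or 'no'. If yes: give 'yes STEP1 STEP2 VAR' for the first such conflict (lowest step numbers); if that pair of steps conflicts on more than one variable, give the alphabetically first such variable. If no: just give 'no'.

Answer: no

Derivation:
Steps 1,2: same thread (A). No race.
Steps 2,3: A(r=y,w=y) vs B(r=z,w=z). No conflict.
Steps 3,4: same thread (B). No race.
Steps 4,5: same thread (B). No race.
Steps 5,6: B(r=x,w=x) vs A(r=y,w=y). No conflict.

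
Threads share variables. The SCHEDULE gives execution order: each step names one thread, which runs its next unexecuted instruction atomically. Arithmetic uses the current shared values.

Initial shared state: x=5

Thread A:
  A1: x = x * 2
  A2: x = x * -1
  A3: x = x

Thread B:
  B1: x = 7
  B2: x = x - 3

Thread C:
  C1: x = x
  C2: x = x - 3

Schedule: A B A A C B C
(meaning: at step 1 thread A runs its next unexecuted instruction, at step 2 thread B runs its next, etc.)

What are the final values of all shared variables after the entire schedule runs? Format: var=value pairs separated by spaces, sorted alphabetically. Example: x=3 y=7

Step 1: thread A executes A1 (x = x * 2). Shared: x=10. PCs: A@1 B@0 C@0
Step 2: thread B executes B1 (x = 7). Shared: x=7. PCs: A@1 B@1 C@0
Step 3: thread A executes A2 (x = x * -1). Shared: x=-7. PCs: A@2 B@1 C@0
Step 4: thread A executes A3 (x = x). Shared: x=-7. PCs: A@3 B@1 C@0
Step 5: thread C executes C1 (x = x). Shared: x=-7. PCs: A@3 B@1 C@1
Step 6: thread B executes B2 (x = x - 3). Shared: x=-10. PCs: A@3 B@2 C@1
Step 7: thread C executes C2 (x = x - 3). Shared: x=-13. PCs: A@3 B@2 C@2

Answer: x=-13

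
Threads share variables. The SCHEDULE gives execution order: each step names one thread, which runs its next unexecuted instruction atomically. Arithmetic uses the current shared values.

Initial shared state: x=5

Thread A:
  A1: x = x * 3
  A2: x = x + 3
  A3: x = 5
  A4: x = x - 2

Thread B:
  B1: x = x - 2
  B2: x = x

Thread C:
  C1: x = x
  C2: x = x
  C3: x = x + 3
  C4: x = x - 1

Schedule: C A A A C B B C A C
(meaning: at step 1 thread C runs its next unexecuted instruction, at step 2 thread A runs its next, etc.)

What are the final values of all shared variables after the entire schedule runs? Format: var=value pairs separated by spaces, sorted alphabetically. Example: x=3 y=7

Answer: x=3

Derivation:
Step 1: thread C executes C1 (x = x). Shared: x=5. PCs: A@0 B@0 C@1
Step 2: thread A executes A1 (x = x * 3). Shared: x=15. PCs: A@1 B@0 C@1
Step 3: thread A executes A2 (x = x + 3). Shared: x=18. PCs: A@2 B@0 C@1
Step 4: thread A executes A3 (x = 5). Shared: x=5. PCs: A@3 B@0 C@1
Step 5: thread C executes C2 (x = x). Shared: x=5. PCs: A@3 B@0 C@2
Step 6: thread B executes B1 (x = x - 2). Shared: x=3. PCs: A@3 B@1 C@2
Step 7: thread B executes B2 (x = x). Shared: x=3. PCs: A@3 B@2 C@2
Step 8: thread C executes C3 (x = x + 3). Shared: x=6. PCs: A@3 B@2 C@3
Step 9: thread A executes A4 (x = x - 2). Shared: x=4. PCs: A@4 B@2 C@3
Step 10: thread C executes C4 (x = x - 1). Shared: x=3. PCs: A@4 B@2 C@4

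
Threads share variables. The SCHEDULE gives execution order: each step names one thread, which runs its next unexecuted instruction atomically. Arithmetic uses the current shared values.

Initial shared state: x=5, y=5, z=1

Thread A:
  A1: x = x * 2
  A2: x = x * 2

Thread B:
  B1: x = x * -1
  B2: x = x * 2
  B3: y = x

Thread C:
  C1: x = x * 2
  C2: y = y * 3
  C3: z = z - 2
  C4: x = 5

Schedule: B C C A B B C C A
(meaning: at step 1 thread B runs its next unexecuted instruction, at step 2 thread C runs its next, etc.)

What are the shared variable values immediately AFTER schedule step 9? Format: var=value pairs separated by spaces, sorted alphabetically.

Answer: x=10 y=-40 z=-1

Derivation:
Step 1: thread B executes B1 (x = x * -1). Shared: x=-5 y=5 z=1. PCs: A@0 B@1 C@0
Step 2: thread C executes C1 (x = x * 2). Shared: x=-10 y=5 z=1. PCs: A@0 B@1 C@1
Step 3: thread C executes C2 (y = y * 3). Shared: x=-10 y=15 z=1. PCs: A@0 B@1 C@2
Step 4: thread A executes A1 (x = x * 2). Shared: x=-20 y=15 z=1. PCs: A@1 B@1 C@2
Step 5: thread B executes B2 (x = x * 2). Shared: x=-40 y=15 z=1. PCs: A@1 B@2 C@2
Step 6: thread B executes B3 (y = x). Shared: x=-40 y=-40 z=1. PCs: A@1 B@3 C@2
Step 7: thread C executes C3 (z = z - 2). Shared: x=-40 y=-40 z=-1. PCs: A@1 B@3 C@3
Step 8: thread C executes C4 (x = 5). Shared: x=5 y=-40 z=-1. PCs: A@1 B@3 C@4
Step 9: thread A executes A2 (x = x * 2). Shared: x=10 y=-40 z=-1. PCs: A@2 B@3 C@4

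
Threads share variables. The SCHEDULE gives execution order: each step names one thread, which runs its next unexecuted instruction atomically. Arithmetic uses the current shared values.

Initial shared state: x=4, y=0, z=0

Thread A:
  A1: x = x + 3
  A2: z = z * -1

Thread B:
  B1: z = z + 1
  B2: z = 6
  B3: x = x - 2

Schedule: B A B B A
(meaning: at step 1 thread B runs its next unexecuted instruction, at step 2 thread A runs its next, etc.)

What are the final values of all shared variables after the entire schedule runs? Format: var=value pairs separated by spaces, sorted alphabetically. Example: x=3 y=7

Answer: x=5 y=0 z=-6

Derivation:
Step 1: thread B executes B1 (z = z + 1). Shared: x=4 y=0 z=1. PCs: A@0 B@1
Step 2: thread A executes A1 (x = x + 3). Shared: x=7 y=0 z=1. PCs: A@1 B@1
Step 3: thread B executes B2 (z = 6). Shared: x=7 y=0 z=6. PCs: A@1 B@2
Step 4: thread B executes B3 (x = x - 2). Shared: x=5 y=0 z=6. PCs: A@1 B@3
Step 5: thread A executes A2 (z = z * -1). Shared: x=5 y=0 z=-6. PCs: A@2 B@3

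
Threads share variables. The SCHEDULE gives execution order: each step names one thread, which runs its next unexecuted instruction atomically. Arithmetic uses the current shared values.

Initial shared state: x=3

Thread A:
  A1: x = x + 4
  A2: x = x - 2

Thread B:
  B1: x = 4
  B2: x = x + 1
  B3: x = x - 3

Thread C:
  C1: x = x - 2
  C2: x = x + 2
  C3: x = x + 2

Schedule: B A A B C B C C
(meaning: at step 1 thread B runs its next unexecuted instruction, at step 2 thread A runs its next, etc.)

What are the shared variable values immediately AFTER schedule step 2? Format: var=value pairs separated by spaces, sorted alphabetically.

Answer: x=8

Derivation:
Step 1: thread B executes B1 (x = 4). Shared: x=4. PCs: A@0 B@1 C@0
Step 2: thread A executes A1 (x = x + 4). Shared: x=8. PCs: A@1 B@1 C@0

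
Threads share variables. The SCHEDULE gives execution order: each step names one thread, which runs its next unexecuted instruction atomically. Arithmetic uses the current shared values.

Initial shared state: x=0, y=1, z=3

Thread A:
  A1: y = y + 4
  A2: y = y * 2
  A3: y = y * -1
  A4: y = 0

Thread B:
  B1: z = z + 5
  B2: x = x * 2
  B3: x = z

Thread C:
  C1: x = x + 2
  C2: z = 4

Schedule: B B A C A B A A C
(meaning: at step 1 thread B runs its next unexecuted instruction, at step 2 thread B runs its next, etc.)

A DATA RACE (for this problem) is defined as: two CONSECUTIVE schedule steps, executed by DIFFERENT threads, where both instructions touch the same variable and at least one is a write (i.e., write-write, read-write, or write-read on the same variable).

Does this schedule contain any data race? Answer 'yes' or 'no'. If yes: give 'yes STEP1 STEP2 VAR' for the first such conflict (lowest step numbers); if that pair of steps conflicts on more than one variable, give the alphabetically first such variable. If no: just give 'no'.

Steps 1,2: same thread (B). No race.
Steps 2,3: B(r=x,w=x) vs A(r=y,w=y). No conflict.
Steps 3,4: A(r=y,w=y) vs C(r=x,w=x). No conflict.
Steps 4,5: C(r=x,w=x) vs A(r=y,w=y). No conflict.
Steps 5,6: A(r=y,w=y) vs B(r=z,w=x). No conflict.
Steps 6,7: B(r=z,w=x) vs A(r=y,w=y). No conflict.
Steps 7,8: same thread (A). No race.
Steps 8,9: A(r=-,w=y) vs C(r=-,w=z). No conflict.

Answer: no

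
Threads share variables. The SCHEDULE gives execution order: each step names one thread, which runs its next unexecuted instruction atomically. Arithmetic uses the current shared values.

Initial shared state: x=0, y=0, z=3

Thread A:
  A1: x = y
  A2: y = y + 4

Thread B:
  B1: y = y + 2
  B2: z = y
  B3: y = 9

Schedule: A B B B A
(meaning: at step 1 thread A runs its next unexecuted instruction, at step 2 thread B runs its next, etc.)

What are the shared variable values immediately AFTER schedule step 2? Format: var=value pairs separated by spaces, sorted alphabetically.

Step 1: thread A executes A1 (x = y). Shared: x=0 y=0 z=3. PCs: A@1 B@0
Step 2: thread B executes B1 (y = y + 2). Shared: x=0 y=2 z=3. PCs: A@1 B@1

Answer: x=0 y=2 z=3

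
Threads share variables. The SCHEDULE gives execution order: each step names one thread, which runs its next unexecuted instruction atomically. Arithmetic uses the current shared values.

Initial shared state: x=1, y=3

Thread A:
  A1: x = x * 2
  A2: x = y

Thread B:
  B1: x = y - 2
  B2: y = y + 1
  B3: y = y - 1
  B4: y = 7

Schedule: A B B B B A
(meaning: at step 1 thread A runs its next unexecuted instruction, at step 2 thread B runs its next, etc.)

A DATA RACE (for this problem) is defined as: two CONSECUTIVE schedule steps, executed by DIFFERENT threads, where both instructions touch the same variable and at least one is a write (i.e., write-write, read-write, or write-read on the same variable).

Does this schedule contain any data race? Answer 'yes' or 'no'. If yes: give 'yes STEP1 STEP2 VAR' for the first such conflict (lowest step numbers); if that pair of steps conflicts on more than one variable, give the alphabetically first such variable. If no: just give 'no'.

Answer: yes 1 2 x

Derivation:
Steps 1,2: A(x = x * 2) vs B(x = y - 2). RACE on x (W-W).
Steps 2,3: same thread (B). No race.
Steps 3,4: same thread (B). No race.
Steps 4,5: same thread (B). No race.
Steps 5,6: B(y = 7) vs A(x = y). RACE on y (W-R).
First conflict at steps 1,2.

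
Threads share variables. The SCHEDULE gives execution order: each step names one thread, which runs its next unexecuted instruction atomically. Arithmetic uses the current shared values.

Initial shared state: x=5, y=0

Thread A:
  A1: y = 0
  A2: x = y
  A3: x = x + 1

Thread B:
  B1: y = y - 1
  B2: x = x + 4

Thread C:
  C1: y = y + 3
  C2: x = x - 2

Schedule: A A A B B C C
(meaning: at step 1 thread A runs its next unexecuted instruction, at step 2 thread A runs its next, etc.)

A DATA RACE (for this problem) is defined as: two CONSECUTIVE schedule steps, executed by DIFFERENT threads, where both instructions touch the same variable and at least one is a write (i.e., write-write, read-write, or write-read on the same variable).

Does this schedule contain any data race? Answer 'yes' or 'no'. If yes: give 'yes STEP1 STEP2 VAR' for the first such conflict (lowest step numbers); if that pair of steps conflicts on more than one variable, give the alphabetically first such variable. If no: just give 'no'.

Steps 1,2: same thread (A). No race.
Steps 2,3: same thread (A). No race.
Steps 3,4: A(r=x,w=x) vs B(r=y,w=y). No conflict.
Steps 4,5: same thread (B). No race.
Steps 5,6: B(r=x,w=x) vs C(r=y,w=y). No conflict.
Steps 6,7: same thread (C). No race.

Answer: no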